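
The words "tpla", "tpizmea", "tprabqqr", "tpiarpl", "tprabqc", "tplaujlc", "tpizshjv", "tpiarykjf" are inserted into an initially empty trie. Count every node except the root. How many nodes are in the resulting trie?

32

Count nodes per top-level branch (shared prefixes stored once):
  't'-branch (tpiarpl, tpiarykjf, tpizmea, tpizshjv, tpla, tplaujlc, tprabqc, tprabqqr): 32 nodes
Sum: 32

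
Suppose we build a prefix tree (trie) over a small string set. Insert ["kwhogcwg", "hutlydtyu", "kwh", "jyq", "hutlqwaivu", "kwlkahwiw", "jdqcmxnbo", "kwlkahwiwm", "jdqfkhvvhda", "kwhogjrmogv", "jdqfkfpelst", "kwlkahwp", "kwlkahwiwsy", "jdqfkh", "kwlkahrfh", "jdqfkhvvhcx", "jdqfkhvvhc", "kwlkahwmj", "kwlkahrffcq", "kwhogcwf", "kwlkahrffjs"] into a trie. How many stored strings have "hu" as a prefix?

2

Traverse to the node for "hu", then collect every word in that subtree.
Matches: "hutlqwaivu", "hutlydtyu"
Count: 2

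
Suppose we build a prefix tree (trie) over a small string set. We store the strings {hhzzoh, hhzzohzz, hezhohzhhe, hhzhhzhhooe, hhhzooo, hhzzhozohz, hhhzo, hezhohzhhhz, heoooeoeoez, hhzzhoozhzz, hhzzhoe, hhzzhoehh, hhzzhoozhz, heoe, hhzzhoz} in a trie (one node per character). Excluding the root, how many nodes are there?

For each word, the new-node count is its length minus the longest prefix already in the trie:
  "hhzzoh" → 6 new (h, h, z, z, o, h)
  "hhzzohzz" → prefix "hhzzoh" already present; 2 new (z, z)
  "hezhohzhhe" → prefix "h" already present; 9 new (e, z, h, o, h, z, h, h, e)
  "hhzhhzhhooe" → prefix "hhz" already present; 8 new (h, h, z, h, h, o, o, e)
  "hhhzooo" → prefix "hh" already present; 5 new (h, z, o, o, o)
  "hhzzhozohz" → prefix "hhzz" already present; 6 new (h, o, z, o, h, z)
  "hhhzo" → prefix "hhhzo" already present; 0 new (none)
  "hezhohzhhhz" → prefix "hezhohzhh" already present; 2 new (h, z)
  "heoooeoeoez" → prefix "he" already present; 9 new (o, o, o, e, o, e, o, e, z)
  "hhzzhoozhzz" → prefix "hhzzho" already present; 5 new (o, z, h, z, z)
  "hhzzhoe" → prefix "hhzzho" already present; 1 new (e)
  "hhzzhoehh" → prefix "hhzzhoe" already present; 2 new (h, h)
  "hhzzhoozhz" → prefix "hhzzhoozhz" already present; 0 new (none)
  "heoe" → prefix "heo" already present; 1 new (e)
  "hhzzhoz" → prefix "hhzzhoz" already present; 0 new (none)
Total nodes = 6 + 2 + 9 + 8 + 5 + 6 + 0 + 2 + 9 + 5 + 1 + 2 + 0 + 1 + 0 = 56

56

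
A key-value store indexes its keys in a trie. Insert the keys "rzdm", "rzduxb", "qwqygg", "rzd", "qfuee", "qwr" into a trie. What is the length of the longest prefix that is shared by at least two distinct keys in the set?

3

Equivalently: take the maximum, over all pairs, of their longest common prefix length.
e.g. "rzd" and "rzdm" share the prefix "rzd" of length 3; no pair shares a longer one.
Longest shared-prefix length: 3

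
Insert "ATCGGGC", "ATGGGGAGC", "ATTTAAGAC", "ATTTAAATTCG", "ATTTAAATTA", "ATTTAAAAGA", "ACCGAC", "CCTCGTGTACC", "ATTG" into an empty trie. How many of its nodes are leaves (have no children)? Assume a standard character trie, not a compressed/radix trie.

Leaves are exactly the stored words that no other stored word extends.
Those words: "ACCGAC", "ATCGGGC", "ATGGGGAGC", "ATTG", "ATTTAAAAGA", "ATTTAAATTA", "ATTTAAATTCG", "ATTTAAGAC", "CCTCGTGTACC"
Leaf count: 9

9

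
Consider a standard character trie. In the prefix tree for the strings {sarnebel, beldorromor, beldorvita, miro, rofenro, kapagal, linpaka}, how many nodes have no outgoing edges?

7

Leaves are exactly the stored words that no other stored word extends.
Those words: "beldorromor", "beldorvita", "kapagal", "linpaka", "miro", "rofenro", "sarnebel"
Leaf count: 7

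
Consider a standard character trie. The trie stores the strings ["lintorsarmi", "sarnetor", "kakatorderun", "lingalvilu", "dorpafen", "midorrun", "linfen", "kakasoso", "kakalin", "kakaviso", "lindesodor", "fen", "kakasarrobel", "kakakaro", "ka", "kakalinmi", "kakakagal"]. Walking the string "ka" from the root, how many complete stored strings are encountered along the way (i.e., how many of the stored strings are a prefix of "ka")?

Check each prefix of "ka" against the stored set — each match is an end-marker on the path.
Prefixes of the query that are stored words: "ka"
Count: 1

1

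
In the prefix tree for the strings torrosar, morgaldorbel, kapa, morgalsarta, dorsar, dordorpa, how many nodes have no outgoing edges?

6

Leaves are exactly the stored words that no other stored word extends.
Those words: "dordorpa", "dorsar", "kapa", "morgaldorbel", "morgalsarta", "torrosar"
Leaf count: 6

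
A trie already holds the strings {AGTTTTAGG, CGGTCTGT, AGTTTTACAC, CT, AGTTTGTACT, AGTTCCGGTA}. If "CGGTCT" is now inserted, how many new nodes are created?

0

Every character of "CGGTCT" already lies on an existing path (it is a prefix of some stored word).
No new nodes are needed: 0.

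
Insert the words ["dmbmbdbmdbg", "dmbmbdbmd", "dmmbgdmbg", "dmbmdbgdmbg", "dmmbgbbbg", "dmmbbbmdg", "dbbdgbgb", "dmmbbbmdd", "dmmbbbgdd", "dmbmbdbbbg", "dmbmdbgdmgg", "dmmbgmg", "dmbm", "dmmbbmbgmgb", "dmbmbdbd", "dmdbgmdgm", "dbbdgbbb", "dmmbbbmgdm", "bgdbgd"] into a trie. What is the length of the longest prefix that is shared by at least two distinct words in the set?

Equivalently: take the maximum, over all pairs, of their longest common prefix length.
"dmbmbdbmd" and "dmbmbdbmdbg" agree on "dmbmbdbmd" (9 characters) before diverging; nothing deeper is shared.
Longest shared-prefix length: 9

9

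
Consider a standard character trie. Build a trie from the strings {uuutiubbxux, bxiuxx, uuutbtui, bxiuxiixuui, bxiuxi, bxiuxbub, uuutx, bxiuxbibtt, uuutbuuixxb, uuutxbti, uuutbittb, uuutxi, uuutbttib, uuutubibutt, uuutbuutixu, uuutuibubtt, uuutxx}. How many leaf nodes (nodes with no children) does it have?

15

A leaf is a node with no children — equivalently, the end of a word that is not a proper prefix of any other stored word.
Those words: "bxiuxbibtt", "bxiuxbub", "bxiuxiixuui", "bxiuxx", "uuutbittb", "uuutbttib", "uuutbtui", "uuutbuuixxb", "uuutbuutixu", "uuutiubbxux", "uuutubibutt", "uuutuibubtt", "uuutxbti", "uuutxi", "uuutxx"
Leaf count: 15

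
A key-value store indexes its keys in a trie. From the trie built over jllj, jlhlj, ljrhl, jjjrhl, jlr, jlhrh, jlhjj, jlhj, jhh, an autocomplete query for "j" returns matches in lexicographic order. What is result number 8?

DFS of the "j" subtree visits, in order: "jhh", "jjjrhl", "jlhj", "jlhjj", "jlhlj", "jlhrh", "jllj", "jlr"
Position 8: jlr

jlr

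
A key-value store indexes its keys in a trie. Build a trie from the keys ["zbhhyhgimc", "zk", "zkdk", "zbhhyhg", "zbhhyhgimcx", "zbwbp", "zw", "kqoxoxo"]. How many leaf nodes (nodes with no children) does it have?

Leaves are exactly the stored words that no other stored word extends.
Those words: "kqoxoxo", "zbhhyhgimcx", "zbwbp", "zkdk", "zw"
Leaf count: 5

5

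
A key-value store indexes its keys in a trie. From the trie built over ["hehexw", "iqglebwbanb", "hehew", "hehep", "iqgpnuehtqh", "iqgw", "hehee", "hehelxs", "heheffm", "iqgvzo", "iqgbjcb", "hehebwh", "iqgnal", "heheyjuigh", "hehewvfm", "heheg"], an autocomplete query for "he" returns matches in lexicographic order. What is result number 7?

DFS of the "he" subtree visits, in order: "hehebwh", "hehee", "heheffm", "heheg", "hehelxs", "hehep", "hehew", "hehewvfm", "hehexw", "heheyjuigh"
The 7th is hehew.

hehew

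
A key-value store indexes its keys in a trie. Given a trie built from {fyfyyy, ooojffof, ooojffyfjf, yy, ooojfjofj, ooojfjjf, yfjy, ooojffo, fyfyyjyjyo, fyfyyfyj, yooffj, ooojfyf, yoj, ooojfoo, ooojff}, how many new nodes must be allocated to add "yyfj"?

2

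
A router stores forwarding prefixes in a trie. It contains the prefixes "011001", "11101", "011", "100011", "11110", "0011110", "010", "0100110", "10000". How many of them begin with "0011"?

1

Traverse to the node for "0011", then collect every word in that subtree.
Words under "0011": 0011110
Count: 1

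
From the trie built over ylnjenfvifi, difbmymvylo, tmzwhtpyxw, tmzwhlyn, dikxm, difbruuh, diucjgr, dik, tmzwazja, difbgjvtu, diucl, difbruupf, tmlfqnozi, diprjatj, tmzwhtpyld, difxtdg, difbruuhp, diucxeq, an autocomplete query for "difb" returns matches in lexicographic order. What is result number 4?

difbruuhp

Filter for "difb…" and sort: "difbgjvtu", "difbmymvylo", "difbruuh", "difbruuhp", "difbruupf"
The 4th is difbruuhp.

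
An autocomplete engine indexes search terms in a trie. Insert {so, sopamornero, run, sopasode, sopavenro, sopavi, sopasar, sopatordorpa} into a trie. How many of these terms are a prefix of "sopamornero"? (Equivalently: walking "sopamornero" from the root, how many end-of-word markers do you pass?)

2

Check each prefix of "sopamornero" against the stored set — each match is an end-marker on the path.
Prefixes of the query that are stored words: "so", "sopamornero"
Count: 2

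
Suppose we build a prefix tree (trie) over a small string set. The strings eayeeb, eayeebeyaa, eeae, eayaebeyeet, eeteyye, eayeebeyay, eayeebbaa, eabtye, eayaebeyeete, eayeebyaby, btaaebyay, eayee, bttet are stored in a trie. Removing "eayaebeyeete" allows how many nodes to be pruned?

A node on "eayaebeyeete"'s path can go only if nothing else ends at it or branches off below it.
The suffix "e" (1 node) is used only by "eayaebeyeete"; "eayaebeyeet" is itself a stored word, so pruning stops there.
Nodes removed: 1

1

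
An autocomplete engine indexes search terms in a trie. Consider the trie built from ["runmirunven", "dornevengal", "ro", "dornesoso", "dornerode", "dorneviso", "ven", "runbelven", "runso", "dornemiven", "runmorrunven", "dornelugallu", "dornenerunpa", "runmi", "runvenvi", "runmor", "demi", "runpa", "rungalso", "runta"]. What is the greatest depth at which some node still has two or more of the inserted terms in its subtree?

6

Equivalently: take the maximum, over all pairs, of their longest common prefix length.
e.g. "dornevengal" and "dorneviso" share the prefix "dornev" of length 6; no pair shares a longer one.
Longest shared-prefix length: 6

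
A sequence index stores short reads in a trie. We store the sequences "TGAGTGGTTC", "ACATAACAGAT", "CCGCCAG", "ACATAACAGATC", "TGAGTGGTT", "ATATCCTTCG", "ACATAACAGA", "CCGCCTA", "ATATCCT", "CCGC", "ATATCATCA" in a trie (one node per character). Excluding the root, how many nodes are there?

44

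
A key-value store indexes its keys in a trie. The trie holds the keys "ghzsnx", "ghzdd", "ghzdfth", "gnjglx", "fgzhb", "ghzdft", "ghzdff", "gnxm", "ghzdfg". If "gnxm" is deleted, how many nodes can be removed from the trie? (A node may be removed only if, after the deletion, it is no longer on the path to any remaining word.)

Walk "gnxm" from the leaf back toward the root, removing each node that no remaining word uses.
The suffix "xm" (2 nodes) is used only by "gnxm"; the node for "gn" still has the child "j", so pruning stops there.
Nodes removed: 2

2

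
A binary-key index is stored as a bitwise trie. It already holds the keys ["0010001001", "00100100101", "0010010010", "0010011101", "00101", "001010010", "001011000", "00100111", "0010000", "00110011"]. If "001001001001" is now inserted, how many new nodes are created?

Walking "001001001001" from the root, the first 10 characters ("0010010010") follow existing edges; "0" is the first miss.
So 12 − 10 = 2 new nodes.

2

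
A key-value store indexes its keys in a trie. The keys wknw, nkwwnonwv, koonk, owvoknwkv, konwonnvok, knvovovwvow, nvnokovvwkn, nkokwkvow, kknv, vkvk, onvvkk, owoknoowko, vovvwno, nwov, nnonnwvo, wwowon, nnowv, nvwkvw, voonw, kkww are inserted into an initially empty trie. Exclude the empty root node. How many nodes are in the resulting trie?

114

Count nodes per top-level branch (shared prefixes stored once):
  'k'-branch (kknv, kkww, knvovovwvow, konwonnvok, koonk): 28 nodes
  'n'-branch (nkokwkvow, nkwwnonwv, nnonnwvo, nnowv, nvnokovvwkn, nvwkvw, nwov): 42 nodes
  'o'-branch (onvvkk, owoknoowko, owvoknwkv): 22 nodes
  'v'-branch (vkvk, voonw, vovvwno): 13 nodes
  'w'-branch (wknw, wwowon): 9 nodes
Sum: 114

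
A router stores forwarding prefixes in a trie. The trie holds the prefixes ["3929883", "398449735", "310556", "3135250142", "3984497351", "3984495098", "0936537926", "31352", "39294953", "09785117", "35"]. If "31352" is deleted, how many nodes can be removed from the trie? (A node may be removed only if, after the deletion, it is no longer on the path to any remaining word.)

0

After clearing the end-marker at "31352", prune upward until reaching a node still needed by another word.
Every node on "31352" is still needed (e.g. by "3135250142"), so nothing is freed.
Nodes removed: 0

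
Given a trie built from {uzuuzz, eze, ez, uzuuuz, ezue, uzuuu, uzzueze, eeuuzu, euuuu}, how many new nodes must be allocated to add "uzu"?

0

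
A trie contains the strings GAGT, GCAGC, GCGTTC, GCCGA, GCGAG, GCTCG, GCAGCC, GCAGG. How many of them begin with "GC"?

7

Traverse to the node for "GC", then collect every word in that subtree.
Matches: "GCAGC", "GCAGCC", "GCAGG", "GCCGA", "GCGAG", "GCGTTC", "GCTCG"
Count: 7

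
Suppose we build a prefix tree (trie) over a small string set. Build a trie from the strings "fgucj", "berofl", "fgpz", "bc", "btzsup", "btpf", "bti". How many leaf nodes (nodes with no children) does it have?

A leaf is a node with no children — equivalently, the end of a word that is not a proper prefix of any other stored word.
Those words: "bc", "berofl", "bti", "btpf", "btzsup", "fgpz", "fgucj"
Leaf count: 7

7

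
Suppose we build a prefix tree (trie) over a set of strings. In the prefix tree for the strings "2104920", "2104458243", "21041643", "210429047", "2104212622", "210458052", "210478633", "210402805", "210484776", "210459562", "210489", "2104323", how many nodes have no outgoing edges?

Leaves are exactly the stored words that no other stored word extends.
Those words: "210402805", "21041643", "2104212622", "210429047", "2104323", "2104458243", "210458052", "210459562", "210478633", "210484776", "210489", "2104920"
Leaf count: 12

12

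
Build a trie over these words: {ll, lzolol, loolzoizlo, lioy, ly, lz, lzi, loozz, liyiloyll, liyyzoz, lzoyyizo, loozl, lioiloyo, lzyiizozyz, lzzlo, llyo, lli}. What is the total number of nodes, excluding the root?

Insert word by word; a character creates a node only if that edge doesn't already exist:
  "ll" → 2 new (l, l)
  "lzolol" → prefix "l" already present; 5 new (z, o, l, o, l)
  "loolzoizlo" → prefix "l" already present; 9 new (o, o, l, z, o, i, z, l, o)
  "lioy" → prefix "l" already present; 3 new (i, o, y)
  "ly" → prefix "l" already present; 1 new (y)
  "lz" → prefix "lz" already present; 0 new (none)
  "lzi" → prefix "lz" already present; 1 new (i)
  "loozz" → prefix "loo" already present; 2 new (z, z)
  "liyiloyll" → prefix "li" already present; 7 new (y, i, l, o, y, l, l)
  "liyyzoz" → prefix "liy" already present; 4 new (y, z, o, z)
  "lzoyyizo" → prefix "lzo" already present; 5 new (y, y, i, z, o)
  "loozl" → prefix "looz" already present; 1 new (l)
  "lioiloyo" → prefix "lio" already present; 5 new (i, l, o, y, o)
  "lzyiizozyz" → prefix "lz" already present; 8 new (y, i, i, z, o, z, y, z)
  "lzzlo" → prefix "lz" already present; 3 new (z, l, o)
  "llyo" → prefix "ll" already present; 2 new (y, o)
  "lli" → prefix "ll" already present; 1 new (i)
Total nodes = 2 + 5 + 9 + 3 + 1 + 0 + 1 + 2 + 7 + 4 + 5 + 1 + 5 + 8 + 3 + 2 + 1 = 59

59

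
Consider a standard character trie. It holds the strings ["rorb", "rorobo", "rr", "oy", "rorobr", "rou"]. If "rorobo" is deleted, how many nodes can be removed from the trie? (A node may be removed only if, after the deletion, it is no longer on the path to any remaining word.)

1

After clearing the end-marker at "rorobo", prune upward until reaching a node still needed by another word.
The suffix "o" (1 node) is used only by "rorobo"; the node for "rorob" still has the child "r", so pruning stops there.
Nodes removed: 1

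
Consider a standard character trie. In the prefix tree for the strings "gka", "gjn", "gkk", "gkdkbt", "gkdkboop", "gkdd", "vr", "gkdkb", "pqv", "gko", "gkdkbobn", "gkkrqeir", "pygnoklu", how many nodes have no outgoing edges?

11

Leaves are exactly the stored words that no other stored word extends.
Those words: "gjn", "gka", "gkdd", "gkdkbobn", "gkdkboop", "gkdkbt", "gkkrqeir", "gko", "pqv", "pygnoklu", "vr"
Leaf count: 11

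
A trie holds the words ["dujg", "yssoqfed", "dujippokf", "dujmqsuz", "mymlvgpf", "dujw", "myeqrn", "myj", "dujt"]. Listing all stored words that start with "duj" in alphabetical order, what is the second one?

dujippokf

Filter for "duj…" and sort: "dujg", "dujippokf", "dujmqsuz", "dujt", "dujw"
The 2nd is dujippokf.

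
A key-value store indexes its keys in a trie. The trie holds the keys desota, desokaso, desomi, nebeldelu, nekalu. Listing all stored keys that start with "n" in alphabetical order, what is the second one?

nekalu

Filter for "n…" and sort: "nebeldelu", "nekalu"
The 2nd is nekalu.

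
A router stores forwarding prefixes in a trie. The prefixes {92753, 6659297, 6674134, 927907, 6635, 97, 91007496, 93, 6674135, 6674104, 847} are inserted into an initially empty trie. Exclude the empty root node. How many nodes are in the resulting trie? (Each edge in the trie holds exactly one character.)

37

For each word, the new-node count is its length minus the longest prefix already in the trie:
  "92753" → 5 new (9, 2, 7, 5, 3)
  "6659297" → 7 new (6, 6, 5, 9, 2, 9, 7)
  "6674134" → prefix "66" already present; 5 new (7, 4, 1, 3, 4)
  "927907" → prefix "927" already present; 3 new (9, 0, 7)
  "6635" → prefix "66" already present; 2 new (3, 5)
  "97" → prefix "9" already present; 1 new (7)
  "91007496" → prefix "9" already present; 7 new (1, 0, 0, 7, 4, 9, 6)
  "93" → prefix "9" already present; 1 new (3)
  "6674135" → prefix "667413" already present; 1 new (5)
  "6674104" → prefix "66741" already present; 2 new (0, 4)
  "847" → 3 new (8, 4, 7)
Total nodes = 5 + 7 + 5 + 3 + 2 + 1 + 7 + 1 + 1 + 2 + 3 = 37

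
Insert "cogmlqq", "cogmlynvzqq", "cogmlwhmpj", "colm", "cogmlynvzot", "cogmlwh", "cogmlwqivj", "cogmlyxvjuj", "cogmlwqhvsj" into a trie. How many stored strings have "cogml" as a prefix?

Walk to "cogml"; the words in its subtree are exactly those with that prefix.
Matches: "cogmlqq", "cogmlwh", "cogmlwhmpj", "cogmlwqhvsj", "cogmlwqivj", "cogmlynvzot", "cogmlynvzqq", "cogmlyxvjuj"
Count: 8

8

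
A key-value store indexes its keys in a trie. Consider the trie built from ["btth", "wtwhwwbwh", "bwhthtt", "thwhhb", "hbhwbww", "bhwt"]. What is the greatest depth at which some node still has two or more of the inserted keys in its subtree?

Look for the deepest trie node that still has at least two words in its subtree.
e.g. "bhwt" and "btth" share the prefix "b" of length 1; no pair shares a longer one.
Longest shared-prefix length: 1

1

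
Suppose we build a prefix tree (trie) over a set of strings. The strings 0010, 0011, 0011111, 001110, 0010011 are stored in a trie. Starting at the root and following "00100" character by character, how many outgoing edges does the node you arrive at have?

Follow the path "00100" to its node, then look at its outgoing edges.
Characters that immediately follow "00100" among the stored strings: {1}.
That node has 1 child edge.

1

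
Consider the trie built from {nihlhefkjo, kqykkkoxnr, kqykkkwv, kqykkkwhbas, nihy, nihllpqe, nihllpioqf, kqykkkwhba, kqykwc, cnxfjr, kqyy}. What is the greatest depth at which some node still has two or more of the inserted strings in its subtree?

10

Look for the deepest trie node that still has at least two words in its subtree.
"kqykkkwhba" and "kqykkkwhbas" agree on "kqykkkwhba" (10 characters) before diverging; nothing deeper is shared.
Longest shared-prefix length: 10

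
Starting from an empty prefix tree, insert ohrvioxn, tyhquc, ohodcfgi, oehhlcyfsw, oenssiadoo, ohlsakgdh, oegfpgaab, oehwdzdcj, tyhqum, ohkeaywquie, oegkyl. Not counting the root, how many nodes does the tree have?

Trace insertions, counting only characters that open a new branch:
  "ohrvioxn" → 8 new (o, h, r, v, i, o, x, n)
  "tyhquc" → 6 new (t, y, h, q, u, c)
  "ohodcfgi" → prefix "oh" already present; 6 new (o, d, c, f, g, i)
  "oehhlcyfsw" → prefix "o" already present; 9 new (e, h, h, l, c, y, f, s, w)
  "oenssiadoo" → prefix "oe" already present; 8 new (n, s, s, i, a, d, o, o)
  "ohlsakgdh" → prefix "oh" already present; 7 new (l, s, a, k, g, d, h)
  "oegfpgaab" → prefix "oe" already present; 7 new (g, f, p, g, a, a, b)
  "oehwdzdcj" → prefix "oeh" already present; 6 new (w, d, z, d, c, j)
  "tyhqum" → prefix "tyhqu" already present; 1 new (m)
  "ohkeaywquie" → prefix "oh" already present; 9 new (k, e, a, y, w, q, u, i, e)
  "oegkyl" → prefix "oeg" already present; 3 new (k, y, l)
Total nodes = 8 + 6 + 6 + 9 + 8 + 7 + 7 + 6 + 1 + 9 + 3 = 70

70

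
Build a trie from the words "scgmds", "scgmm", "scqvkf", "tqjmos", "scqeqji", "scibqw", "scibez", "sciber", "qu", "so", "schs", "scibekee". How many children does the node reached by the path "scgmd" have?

The children of the "scgmd" node are the distinct next characters among strings starting with "scgmd".
Characters that immediately follow "scgmd" among the stored strings: {s}.
That node has 1 child edge.

1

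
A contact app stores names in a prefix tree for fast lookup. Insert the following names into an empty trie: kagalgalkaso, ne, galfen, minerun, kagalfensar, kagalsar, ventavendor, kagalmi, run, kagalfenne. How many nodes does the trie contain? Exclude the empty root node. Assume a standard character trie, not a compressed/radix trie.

For each word, the new-node count is its length minus the longest prefix already in the trie:
  "kagalgalkaso" → 12 new (k, a, g, a, l, g, a, l, k, a, s, o)
  "ne" → 2 new (n, e)
  "galfen" → 6 new (g, a, l, f, e, n)
  "minerun" → 7 new (m, i, n, e, r, u, n)
  "kagalfensar" → prefix "kagal" already present; 6 new (f, e, n, s, a, r)
  "kagalsar" → prefix "kagal" already present; 3 new (s, a, r)
  "ventavendor" → 11 new (v, e, n, t, a, v, e, n, d, o, r)
  "kagalmi" → prefix "kagal" already present; 2 new (m, i)
  "run" → 3 new (r, u, n)
  "kagalfenne" → prefix "kagalfen" already present; 2 new (n, e)
Total nodes = 12 + 2 + 6 + 7 + 6 + 3 + 11 + 2 + 3 + 2 = 54

54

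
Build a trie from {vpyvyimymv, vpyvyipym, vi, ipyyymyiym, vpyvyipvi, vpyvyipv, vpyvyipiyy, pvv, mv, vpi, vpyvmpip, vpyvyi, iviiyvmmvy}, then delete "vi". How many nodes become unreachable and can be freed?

After clearing the end-marker at "vi", prune upward until reaching a node still needed by another word.
The suffix "i" (1 node) is used only by "vi"; the node for "v" still has the child "p", so pruning stops there.
Nodes removed: 1

1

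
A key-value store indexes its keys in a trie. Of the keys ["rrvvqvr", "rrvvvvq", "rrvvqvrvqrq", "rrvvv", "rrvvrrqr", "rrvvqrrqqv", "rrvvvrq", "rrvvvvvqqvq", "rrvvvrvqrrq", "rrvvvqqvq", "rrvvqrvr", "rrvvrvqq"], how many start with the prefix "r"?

Traverse to the node for "r", then collect every word in that subtree.
Matches: "rrvvqrrqqv", "rrvvqrvr", "rrvvqvr", "rrvvqvrvqrq", "rrvvrrqr", "rrvvrvqq", "rrvvv", "rrvvvqqvq", "rrvvvrq", "rrvvvrvqrrq", "rrvvvvq", "rrvvvvvqqvq"
Count: 12

12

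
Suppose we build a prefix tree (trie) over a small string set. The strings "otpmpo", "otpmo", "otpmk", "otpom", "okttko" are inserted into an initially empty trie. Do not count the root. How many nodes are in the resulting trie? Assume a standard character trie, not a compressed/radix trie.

For each word, the new-node count is its length minus the longest prefix already in the trie:
  "otpmpo" → 6 new (o, t, p, m, p, o)
  "otpmo" → prefix "otpm" already present; 1 new (o)
  "otpmk" → prefix "otpm" already present; 1 new (k)
  "otpom" → prefix "otp" already present; 2 new (o, m)
  "okttko" → prefix "o" already present; 5 new (k, t, t, k, o)
Total nodes = 6 + 1 + 1 + 2 + 5 = 15

15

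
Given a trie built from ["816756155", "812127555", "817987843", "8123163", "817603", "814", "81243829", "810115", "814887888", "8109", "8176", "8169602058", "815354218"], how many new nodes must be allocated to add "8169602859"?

3

Walking "8169602859" from the root, the first 7 characters ("8169602") follow existing edges; "8" is the first miss.
So 10 − 7 = 3 new nodes.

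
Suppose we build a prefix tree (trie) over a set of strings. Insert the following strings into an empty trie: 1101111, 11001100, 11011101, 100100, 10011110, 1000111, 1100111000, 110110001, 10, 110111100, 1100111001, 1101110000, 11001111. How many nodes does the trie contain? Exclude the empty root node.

42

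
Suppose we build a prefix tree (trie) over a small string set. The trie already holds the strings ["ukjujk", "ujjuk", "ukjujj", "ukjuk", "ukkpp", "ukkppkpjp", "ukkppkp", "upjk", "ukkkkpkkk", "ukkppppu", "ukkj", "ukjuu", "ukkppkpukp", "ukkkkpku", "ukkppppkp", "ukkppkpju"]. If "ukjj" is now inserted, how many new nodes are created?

1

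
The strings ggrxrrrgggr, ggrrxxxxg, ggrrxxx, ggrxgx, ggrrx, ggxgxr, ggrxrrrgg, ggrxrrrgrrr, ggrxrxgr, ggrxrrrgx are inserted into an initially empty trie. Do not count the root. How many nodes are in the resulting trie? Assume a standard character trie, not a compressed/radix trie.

Insert word by word; a character creates a node only if that edge doesn't already exist:
  "ggrxrrrgggr" → 11 new (g, g, r, x, r, r, r, g, g, g, r)
  "ggrrxxxxg" → prefix "ggr" already present; 6 new (r, x, x, x, x, g)
  "ggrrxxx" → prefix "ggrrxxx" already present; 0 new (none)
  "ggrxgx" → prefix "ggrx" already present; 2 new (g, x)
  "ggrrx" → prefix "ggrrx" already present; 0 new (none)
  "ggxgxr" → prefix "gg" already present; 4 new (x, g, x, r)
  "ggrxrrrgg" → prefix "ggrxrrrgg" already present; 0 new (none)
  "ggrxrrrgrrr" → prefix "ggrxrrrg" already present; 3 new (r, r, r)
  "ggrxrxgr" → prefix "ggrxr" already present; 3 new (x, g, r)
  "ggrxrrrgx" → prefix "ggrxrrrg" already present; 1 new (x)
Total nodes = 11 + 6 + 0 + 2 + 0 + 4 + 0 + 3 + 3 + 1 = 30

30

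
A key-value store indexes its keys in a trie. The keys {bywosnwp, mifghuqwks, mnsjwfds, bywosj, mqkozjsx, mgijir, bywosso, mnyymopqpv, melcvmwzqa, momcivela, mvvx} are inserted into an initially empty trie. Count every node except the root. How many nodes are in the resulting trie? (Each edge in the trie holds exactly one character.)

68

Count nodes per top-level branch (shared prefixes stored once):
  'b'-branch (bywosj, bywosnwp, bywosso): 11 nodes
  'm'-branch (melcvmwzqa, mgijir, mifghuqwks, mnsjwfds, mnyymopqpv, momcivela, mqkozjsx, mvvx): 57 nodes
Sum: 68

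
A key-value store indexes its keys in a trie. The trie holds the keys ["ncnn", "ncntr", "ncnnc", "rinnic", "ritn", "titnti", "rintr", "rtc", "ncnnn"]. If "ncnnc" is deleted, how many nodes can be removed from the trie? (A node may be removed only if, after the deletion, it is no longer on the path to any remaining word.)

1

A node on "ncnnc"'s path can go only if nothing else ends at it or branches off below it.
The suffix "c" (1 node) is used only by "ncnnc"; the node for "ncnn" still has the child "n", so pruning stops there.
Nodes removed: 1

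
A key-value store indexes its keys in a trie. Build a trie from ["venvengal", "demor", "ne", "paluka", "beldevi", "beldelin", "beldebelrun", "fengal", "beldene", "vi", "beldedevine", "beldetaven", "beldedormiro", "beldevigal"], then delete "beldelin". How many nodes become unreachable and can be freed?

After clearing the end-marker at "beldelin", prune upward until reaching a node still needed by another word.
The suffix "lin" (3 nodes) is used only by "beldelin"; the node for "belde" still has the child "v", so pruning stops there.
Nodes removed: 3

3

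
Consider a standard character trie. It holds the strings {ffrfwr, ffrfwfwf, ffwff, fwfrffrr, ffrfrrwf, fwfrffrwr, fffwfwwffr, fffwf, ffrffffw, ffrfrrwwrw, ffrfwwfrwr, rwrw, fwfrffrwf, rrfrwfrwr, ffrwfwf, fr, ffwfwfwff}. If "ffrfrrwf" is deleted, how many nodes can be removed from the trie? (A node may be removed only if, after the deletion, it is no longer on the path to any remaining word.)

After clearing the end-marker at "ffrfrrwf", prune upward until reaching a node still needed by another word.
The suffix "f" (1 node) is used only by "ffrfrrwf"; the node for "ffrfrrw" still has the child "w", so pruning stops there.
Nodes removed: 1

1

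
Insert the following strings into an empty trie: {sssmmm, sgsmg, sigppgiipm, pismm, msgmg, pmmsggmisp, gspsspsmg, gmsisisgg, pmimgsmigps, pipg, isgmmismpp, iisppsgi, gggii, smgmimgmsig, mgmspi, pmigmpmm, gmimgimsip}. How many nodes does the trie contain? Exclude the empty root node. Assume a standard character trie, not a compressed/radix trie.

Insert word by word; a character creates a node only if that edge doesn't already exist:
  "sssmmm" → 6 new (s, s, s, m, m, m)
  "sgsmg" → prefix "s" already present; 4 new (g, s, m, g)
  "sigppgiipm" → prefix "s" already present; 9 new (i, g, p, p, g, i, i, p, m)
  "pismm" → 5 new (p, i, s, m, m)
  "msgmg" → 5 new (m, s, g, m, g)
  "pmmsggmisp" → prefix "p" already present; 9 new (m, m, s, g, g, m, i, s, p)
  "gspsspsmg" → 9 new (g, s, p, s, s, p, s, m, g)
  "gmsisisgg" → prefix "g" already present; 8 new (m, s, i, s, i, s, g, g)
  "pmimgsmigps" → prefix "pm" already present; 9 new (i, m, g, s, m, i, g, p, s)
  "pipg" → prefix "pi" already present; 2 new (p, g)
  "isgmmismpp" → 10 new (i, s, g, m, m, i, s, m, p, p)
  "iisppsgi" → prefix "i" already present; 7 new (i, s, p, p, s, g, i)
  "gggii" → prefix "g" already present; 4 new (g, g, i, i)
  "smgmimgmsig" → prefix "s" already present; 10 new (m, g, m, i, m, g, m, s, i, g)
  "mgmspi" → prefix "m" already present; 5 new (g, m, s, p, i)
  "pmigmpmm" → prefix "pmi" already present; 5 new (g, m, p, m, m)
  "gmimgimsip" → prefix "gm" already present; 8 new (i, m, g, i, m, s, i, p)
Total nodes = 6 + 4 + 9 + 5 + 5 + 9 + 9 + 8 + 9 + 2 + 10 + 7 + 4 + 10 + 5 + 5 + 8 = 115

115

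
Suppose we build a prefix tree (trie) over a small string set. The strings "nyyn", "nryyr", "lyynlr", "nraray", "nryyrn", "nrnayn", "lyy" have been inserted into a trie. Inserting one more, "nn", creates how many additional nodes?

Walking "nn" from the root, the first 1 characters ("n") follow existing edges; "n" is the first miss.
So 2 − 1 = 1 new nodes.

1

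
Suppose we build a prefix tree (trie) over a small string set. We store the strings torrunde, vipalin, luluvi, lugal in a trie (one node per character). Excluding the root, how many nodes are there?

24

Trie structure (* marks end of a word):
(root)
├─ l
│  └─ u
│     ├─ g
│     │  └─ a
│     │     └─ l *
│     └─ l
│        └─ u
│           └─ v
│              └─ i *
├─ t
│  └─ o
│     └─ r
│        └─ r
│           └─ u
│              └─ n
│                 └─ d
│                    └─ e *
└─ v
   └─ i
      └─ p
         └─ a
            └─ l
               └─ i
                  └─ n *
Counting every labelled node above: 24.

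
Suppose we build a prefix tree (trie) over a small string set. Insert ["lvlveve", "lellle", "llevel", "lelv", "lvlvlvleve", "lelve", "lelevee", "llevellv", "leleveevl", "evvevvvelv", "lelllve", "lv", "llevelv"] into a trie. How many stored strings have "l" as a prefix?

12

Walk to "l"; the words in its subtree are exactly those with that prefix.
Words under "l": lelevee, leleveevl, lellle, lelllve, lelv, lelve, llevel, llevellv, llevelv, lv, lvlveve, lvlvlvleve
Count: 12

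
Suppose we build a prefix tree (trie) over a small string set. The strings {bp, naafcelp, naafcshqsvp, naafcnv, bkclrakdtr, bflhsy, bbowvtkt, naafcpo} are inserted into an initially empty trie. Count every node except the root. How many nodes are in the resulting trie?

Insert word by word; a character creates a node only if that edge doesn't already exist:
  "bp" → 2 new (b, p)
  "naafcelp" → 8 new (n, a, a, f, c, e, l, p)
  "naafcshqsvp" → prefix "naafc" already present; 6 new (s, h, q, s, v, p)
  "naafcnv" → prefix "naafc" already present; 2 new (n, v)
  "bkclrakdtr" → prefix "b" already present; 9 new (k, c, l, r, a, k, d, t, r)
  "bflhsy" → prefix "b" already present; 5 new (f, l, h, s, y)
  "bbowvtkt" → prefix "b" already present; 7 new (b, o, w, v, t, k, t)
  "naafcpo" → prefix "naafc" already present; 2 new (p, o)
Total nodes = 2 + 8 + 6 + 2 + 9 + 5 + 7 + 2 = 41

41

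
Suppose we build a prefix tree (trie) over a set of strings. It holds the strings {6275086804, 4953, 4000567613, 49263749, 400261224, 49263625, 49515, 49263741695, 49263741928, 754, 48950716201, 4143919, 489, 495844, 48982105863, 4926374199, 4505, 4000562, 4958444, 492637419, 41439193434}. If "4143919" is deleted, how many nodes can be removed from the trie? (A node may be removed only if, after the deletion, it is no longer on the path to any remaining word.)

0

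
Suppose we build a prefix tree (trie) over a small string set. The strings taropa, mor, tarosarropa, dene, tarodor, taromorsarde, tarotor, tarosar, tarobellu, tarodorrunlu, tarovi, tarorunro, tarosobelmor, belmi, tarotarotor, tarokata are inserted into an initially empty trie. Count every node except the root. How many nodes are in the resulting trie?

For each word, the new-node count is its length minus the longest prefix already in the trie:
  "taropa" → 6 new (t, a, r, o, p, a)
  "mor" → 3 new (m, o, r)
  "tarosarropa" → prefix "taro" already present; 7 new (s, a, r, r, o, p, a)
  "dene" → 4 new (d, e, n, e)
  "tarodor" → prefix "taro" already present; 3 new (d, o, r)
  "taromorsarde" → prefix "taro" already present; 8 new (m, o, r, s, a, r, d, e)
  "tarotor" → prefix "taro" already present; 3 new (t, o, r)
  "tarosar" → prefix "tarosar" already present; 0 new (none)
  "tarobellu" → prefix "taro" already present; 5 new (b, e, l, l, u)
  "tarodorrunlu" → prefix "tarodor" already present; 5 new (r, u, n, l, u)
  "tarovi" → prefix "taro" already present; 2 new (v, i)
  "tarorunro" → prefix "taro" already present; 5 new (r, u, n, r, o)
  "tarosobelmor" → prefix "taros" already present; 7 new (o, b, e, l, m, o, r)
  "belmi" → 5 new (b, e, l, m, i)
  "tarotarotor" → prefix "tarot" already present; 6 new (a, r, o, t, o, r)
  "tarokata" → prefix "taro" already present; 4 new (k, a, t, a)
Total nodes = 6 + 3 + 7 + 4 + 3 + 8 + 3 + 0 + 5 + 5 + 2 + 5 + 7 + 5 + 6 + 4 = 73

73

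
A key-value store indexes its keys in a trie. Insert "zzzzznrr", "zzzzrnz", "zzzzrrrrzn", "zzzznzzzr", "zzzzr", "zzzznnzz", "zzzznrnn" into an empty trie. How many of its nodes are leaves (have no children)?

6

Leaves are exactly the stored words that no other stored word extends.
Those words: "zzzznnzz", "zzzznrnn", "zzzznzzzr", "zzzzrnz", "zzzzrrrrzn", "zzzzznrr"
Leaf count: 6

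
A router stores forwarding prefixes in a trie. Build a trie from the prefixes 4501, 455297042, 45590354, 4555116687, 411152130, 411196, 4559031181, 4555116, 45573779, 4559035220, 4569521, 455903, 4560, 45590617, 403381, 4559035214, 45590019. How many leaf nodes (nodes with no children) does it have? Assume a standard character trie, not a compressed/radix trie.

15

Leaves are exactly the stored words that no other stored word extends.
Those words: "403381", "411152130", "411196", "4501", "455297042", "4555116687", "45573779", "45590019", "4559031181", "4559035214", "4559035220", "45590354", "45590617", "4560", "4569521"
Leaf count: 15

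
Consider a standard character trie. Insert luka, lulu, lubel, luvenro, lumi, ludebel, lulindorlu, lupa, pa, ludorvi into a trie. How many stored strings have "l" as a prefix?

9

Walk to "l"; the words in its subtree are exactly those with that prefix.
Words under "l": lubel, ludebel, ludorvi, luka, lulindorlu, lulu, lumi, lupa, luvenro
Count: 9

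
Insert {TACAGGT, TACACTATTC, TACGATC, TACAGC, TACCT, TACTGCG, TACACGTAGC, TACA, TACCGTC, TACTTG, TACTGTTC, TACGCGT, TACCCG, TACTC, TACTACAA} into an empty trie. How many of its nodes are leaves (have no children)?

Leaves are exactly the stored words that no other stored word extends.
Those words: "TACACGTAGC", "TACACTATTC", "TACAGC", "TACAGGT", "TACCCG", "TACCGTC", "TACCT", "TACGATC", "TACGCGT", "TACTACAA", "TACTC", "TACTGCG", "TACTGTTC", "TACTTG"
Leaf count: 14

14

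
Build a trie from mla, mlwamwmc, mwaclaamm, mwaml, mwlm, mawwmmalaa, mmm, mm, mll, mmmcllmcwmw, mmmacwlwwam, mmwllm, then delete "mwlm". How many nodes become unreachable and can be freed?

Walk "mwlm" from the leaf back toward the root, removing each node that no remaining word uses.
The suffix "lm" (2 nodes) is used only by "mwlm"; the node for "mw" still has the child "a", so pruning stops there.
Nodes removed: 2

2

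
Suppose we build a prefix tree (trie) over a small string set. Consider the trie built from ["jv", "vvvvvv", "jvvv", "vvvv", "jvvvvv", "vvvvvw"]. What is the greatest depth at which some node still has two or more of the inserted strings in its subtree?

5

Look for the deepest trie node that still has at least two words in its subtree.
"vvvvvv" and "vvvvvw" agree on "vvvvv" (5 characters) before diverging; nothing deeper is shared.
Longest shared-prefix length: 5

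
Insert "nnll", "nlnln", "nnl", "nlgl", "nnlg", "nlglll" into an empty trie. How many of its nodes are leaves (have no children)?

4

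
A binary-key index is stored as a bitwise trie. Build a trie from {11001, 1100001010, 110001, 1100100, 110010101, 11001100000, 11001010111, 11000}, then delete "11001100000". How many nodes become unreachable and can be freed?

Walk "11001100000" from the leaf back toward the root, removing each node that no remaining word uses.
The suffix "100000" (6 nodes) is used only by "11001100000"; the node for "11001" still has the child "0", so pruning stops there.
Nodes removed: 6

6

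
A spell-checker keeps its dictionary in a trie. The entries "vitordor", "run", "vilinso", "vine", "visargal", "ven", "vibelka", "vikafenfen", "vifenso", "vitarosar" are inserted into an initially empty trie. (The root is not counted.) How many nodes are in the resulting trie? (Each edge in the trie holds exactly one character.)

Count nodes per top-level branch (shared prefixes stored once):
  'r'-branch (run): 3 nodes
  'v'-branch (ven, vibelka, vifenso, vikafenfen, vilinso, vine, visargal, vitarosar, vitordor): 47 nodes
Sum: 50

50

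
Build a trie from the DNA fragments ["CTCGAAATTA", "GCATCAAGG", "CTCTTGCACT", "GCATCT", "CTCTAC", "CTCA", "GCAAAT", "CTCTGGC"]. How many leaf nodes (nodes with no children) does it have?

8

Leaves are exactly the stored words that no other stored word extends.
Those words: "CTCA", "CTCGAAATTA", "CTCTAC", "CTCTGGC", "CTCTTGCACT", "GCAAAT", "GCATCAAGG", "GCATCT"
Leaf count: 8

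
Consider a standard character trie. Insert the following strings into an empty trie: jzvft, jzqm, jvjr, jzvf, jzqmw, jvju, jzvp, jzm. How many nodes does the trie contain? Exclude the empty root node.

Count nodes per top-level branch (shared prefixes stored once):
  'j'-branch (jvjr, jvju, jzm, jzqm, jzqmw, jzvf, jzvft, jzvp): 14 nodes
Sum: 14

14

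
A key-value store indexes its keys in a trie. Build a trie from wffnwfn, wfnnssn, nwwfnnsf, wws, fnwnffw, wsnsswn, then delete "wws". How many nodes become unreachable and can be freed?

2

A node on "wws"'s path can go only if nothing else ends at it or branches off below it.
The suffix "ws" (2 nodes) is used only by "wws"; the node for "w" still has the child "f", so pruning stops there.
Nodes removed: 2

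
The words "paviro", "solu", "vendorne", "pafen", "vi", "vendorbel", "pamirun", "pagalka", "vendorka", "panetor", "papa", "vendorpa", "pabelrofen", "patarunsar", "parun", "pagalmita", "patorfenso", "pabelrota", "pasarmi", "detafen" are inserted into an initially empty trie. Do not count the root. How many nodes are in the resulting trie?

For each word, the new-node count is its length minus the longest prefix already in the trie:
  "paviro" → 6 new (p, a, v, i, r, o)
  "solu" → 4 new (s, o, l, u)
  "vendorne" → 8 new (v, e, n, d, o, r, n, e)
  "pafen" → prefix "pa" already present; 3 new (f, e, n)
  "vi" → prefix "v" already present; 1 new (i)
  "vendorbel" → prefix "vendor" already present; 3 new (b, e, l)
  "pamirun" → prefix "pa" already present; 5 new (m, i, r, u, n)
  "pagalka" → prefix "pa" already present; 5 new (g, a, l, k, a)
  "vendorka" → prefix "vendor" already present; 2 new (k, a)
  "panetor" → prefix "pa" already present; 5 new (n, e, t, o, r)
  "papa" → prefix "pa" already present; 2 new (p, a)
  "vendorpa" → prefix "vendor" already present; 2 new (p, a)
  "pabelrofen" → prefix "pa" already present; 8 new (b, e, l, r, o, f, e, n)
  "patarunsar" → prefix "pa" already present; 8 new (t, a, r, u, n, s, a, r)
  "parun" → prefix "pa" already present; 3 new (r, u, n)
  "pagalmita" → prefix "pagal" already present; 4 new (m, i, t, a)
  "patorfenso" → prefix "pat" already present; 7 new (o, r, f, e, n, s, o)
  "pabelrota" → prefix "pabelro" already present; 2 new (t, a)
  "pasarmi" → prefix "pa" already present; 5 new (s, a, r, m, i)
  "detafen" → 7 new (d, e, t, a, f, e, n)
Total nodes = 6 + 4 + 8 + 3 + 1 + 3 + 5 + 5 + 2 + 5 + 2 + 2 + 8 + 8 + 3 + 4 + 7 + 2 + 5 + 7 = 90

90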